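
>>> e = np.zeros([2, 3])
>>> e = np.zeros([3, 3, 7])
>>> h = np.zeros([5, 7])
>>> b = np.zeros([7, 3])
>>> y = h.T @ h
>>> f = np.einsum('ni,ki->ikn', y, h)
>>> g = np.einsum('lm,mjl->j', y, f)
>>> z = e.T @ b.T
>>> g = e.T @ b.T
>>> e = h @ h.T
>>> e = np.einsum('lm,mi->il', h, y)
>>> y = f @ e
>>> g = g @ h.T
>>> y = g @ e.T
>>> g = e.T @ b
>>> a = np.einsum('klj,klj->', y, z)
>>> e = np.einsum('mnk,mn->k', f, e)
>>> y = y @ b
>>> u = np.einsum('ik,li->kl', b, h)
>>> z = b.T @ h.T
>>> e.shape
(7,)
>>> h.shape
(5, 7)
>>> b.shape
(7, 3)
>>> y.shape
(7, 3, 3)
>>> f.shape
(7, 5, 7)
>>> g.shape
(5, 3)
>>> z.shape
(3, 5)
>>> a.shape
()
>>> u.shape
(3, 5)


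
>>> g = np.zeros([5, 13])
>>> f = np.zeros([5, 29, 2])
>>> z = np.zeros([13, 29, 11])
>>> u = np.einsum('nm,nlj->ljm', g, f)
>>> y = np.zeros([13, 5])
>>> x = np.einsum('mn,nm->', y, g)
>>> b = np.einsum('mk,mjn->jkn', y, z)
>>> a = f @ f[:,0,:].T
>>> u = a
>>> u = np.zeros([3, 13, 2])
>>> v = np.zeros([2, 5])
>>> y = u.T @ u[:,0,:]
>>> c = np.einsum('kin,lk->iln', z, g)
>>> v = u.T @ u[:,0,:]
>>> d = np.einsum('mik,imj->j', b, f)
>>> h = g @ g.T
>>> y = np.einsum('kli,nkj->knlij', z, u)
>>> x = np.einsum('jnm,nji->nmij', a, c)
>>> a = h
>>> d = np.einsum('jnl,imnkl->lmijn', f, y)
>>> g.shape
(5, 13)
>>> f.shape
(5, 29, 2)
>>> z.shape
(13, 29, 11)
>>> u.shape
(3, 13, 2)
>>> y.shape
(13, 3, 29, 11, 2)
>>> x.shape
(29, 5, 11, 5)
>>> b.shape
(29, 5, 11)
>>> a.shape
(5, 5)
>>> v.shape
(2, 13, 2)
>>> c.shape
(29, 5, 11)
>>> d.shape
(2, 3, 13, 5, 29)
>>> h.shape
(5, 5)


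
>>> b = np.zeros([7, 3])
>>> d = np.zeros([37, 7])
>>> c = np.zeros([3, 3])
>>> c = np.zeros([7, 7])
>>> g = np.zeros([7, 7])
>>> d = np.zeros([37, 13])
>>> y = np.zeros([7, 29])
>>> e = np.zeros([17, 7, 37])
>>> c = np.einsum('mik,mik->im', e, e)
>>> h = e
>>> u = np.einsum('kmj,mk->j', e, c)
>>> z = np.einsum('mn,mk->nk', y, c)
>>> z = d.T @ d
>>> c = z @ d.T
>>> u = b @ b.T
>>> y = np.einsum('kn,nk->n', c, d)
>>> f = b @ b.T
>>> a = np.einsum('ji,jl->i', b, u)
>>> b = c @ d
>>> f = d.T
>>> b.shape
(13, 13)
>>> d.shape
(37, 13)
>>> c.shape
(13, 37)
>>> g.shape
(7, 7)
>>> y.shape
(37,)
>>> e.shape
(17, 7, 37)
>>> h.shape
(17, 7, 37)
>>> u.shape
(7, 7)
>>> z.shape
(13, 13)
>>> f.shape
(13, 37)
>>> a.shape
(3,)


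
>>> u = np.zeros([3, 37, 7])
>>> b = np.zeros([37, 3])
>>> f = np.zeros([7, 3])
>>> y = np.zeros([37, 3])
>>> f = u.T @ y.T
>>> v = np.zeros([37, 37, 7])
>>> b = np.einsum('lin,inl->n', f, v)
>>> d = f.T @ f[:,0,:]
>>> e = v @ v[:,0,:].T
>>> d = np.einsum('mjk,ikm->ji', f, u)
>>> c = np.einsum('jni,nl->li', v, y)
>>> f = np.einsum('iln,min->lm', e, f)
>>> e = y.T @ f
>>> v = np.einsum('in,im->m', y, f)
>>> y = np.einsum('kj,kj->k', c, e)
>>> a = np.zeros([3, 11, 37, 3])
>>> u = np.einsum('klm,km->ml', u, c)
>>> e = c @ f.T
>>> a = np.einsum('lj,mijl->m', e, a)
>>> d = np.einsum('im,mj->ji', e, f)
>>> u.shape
(7, 37)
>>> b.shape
(37,)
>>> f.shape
(37, 7)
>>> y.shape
(3,)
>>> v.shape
(7,)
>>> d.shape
(7, 3)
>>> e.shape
(3, 37)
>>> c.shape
(3, 7)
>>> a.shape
(3,)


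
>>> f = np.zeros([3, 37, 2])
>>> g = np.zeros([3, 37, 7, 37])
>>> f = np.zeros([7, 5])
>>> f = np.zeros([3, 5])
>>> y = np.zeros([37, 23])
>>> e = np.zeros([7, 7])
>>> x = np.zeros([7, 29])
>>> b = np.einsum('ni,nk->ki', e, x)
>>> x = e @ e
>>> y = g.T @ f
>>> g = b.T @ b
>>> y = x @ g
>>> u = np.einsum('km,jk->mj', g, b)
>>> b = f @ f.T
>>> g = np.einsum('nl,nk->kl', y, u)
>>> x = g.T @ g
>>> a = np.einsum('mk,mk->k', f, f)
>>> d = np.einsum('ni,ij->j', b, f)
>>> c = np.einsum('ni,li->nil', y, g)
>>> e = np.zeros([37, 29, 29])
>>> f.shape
(3, 5)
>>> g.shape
(29, 7)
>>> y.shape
(7, 7)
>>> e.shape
(37, 29, 29)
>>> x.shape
(7, 7)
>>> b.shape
(3, 3)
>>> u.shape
(7, 29)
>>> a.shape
(5,)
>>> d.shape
(5,)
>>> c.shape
(7, 7, 29)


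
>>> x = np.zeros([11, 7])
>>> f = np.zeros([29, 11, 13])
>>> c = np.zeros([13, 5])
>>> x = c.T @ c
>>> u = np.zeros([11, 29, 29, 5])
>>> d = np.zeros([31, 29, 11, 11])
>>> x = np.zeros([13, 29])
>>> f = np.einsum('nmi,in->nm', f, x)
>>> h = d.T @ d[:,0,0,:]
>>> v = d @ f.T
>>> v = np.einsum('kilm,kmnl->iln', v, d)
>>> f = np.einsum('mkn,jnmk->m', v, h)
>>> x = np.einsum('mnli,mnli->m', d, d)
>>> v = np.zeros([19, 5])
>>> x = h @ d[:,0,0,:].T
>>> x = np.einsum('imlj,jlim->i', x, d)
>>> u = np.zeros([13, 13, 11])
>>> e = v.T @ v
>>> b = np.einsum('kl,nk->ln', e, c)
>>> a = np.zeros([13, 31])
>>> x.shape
(11,)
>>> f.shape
(29,)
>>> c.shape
(13, 5)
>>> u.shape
(13, 13, 11)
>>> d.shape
(31, 29, 11, 11)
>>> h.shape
(11, 11, 29, 11)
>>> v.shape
(19, 5)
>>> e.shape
(5, 5)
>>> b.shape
(5, 13)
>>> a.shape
(13, 31)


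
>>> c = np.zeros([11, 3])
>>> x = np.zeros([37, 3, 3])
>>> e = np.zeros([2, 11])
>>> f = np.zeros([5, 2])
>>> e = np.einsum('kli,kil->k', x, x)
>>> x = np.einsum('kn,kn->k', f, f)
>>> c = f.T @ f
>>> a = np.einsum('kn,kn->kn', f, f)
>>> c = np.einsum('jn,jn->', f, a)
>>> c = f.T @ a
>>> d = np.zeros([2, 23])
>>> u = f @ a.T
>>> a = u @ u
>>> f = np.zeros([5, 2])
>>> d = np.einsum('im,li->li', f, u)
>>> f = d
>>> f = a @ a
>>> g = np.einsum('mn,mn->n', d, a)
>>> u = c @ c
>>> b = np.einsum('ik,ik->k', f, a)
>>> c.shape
(2, 2)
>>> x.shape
(5,)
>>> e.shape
(37,)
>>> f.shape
(5, 5)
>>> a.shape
(5, 5)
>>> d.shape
(5, 5)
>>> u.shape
(2, 2)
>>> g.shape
(5,)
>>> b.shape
(5,)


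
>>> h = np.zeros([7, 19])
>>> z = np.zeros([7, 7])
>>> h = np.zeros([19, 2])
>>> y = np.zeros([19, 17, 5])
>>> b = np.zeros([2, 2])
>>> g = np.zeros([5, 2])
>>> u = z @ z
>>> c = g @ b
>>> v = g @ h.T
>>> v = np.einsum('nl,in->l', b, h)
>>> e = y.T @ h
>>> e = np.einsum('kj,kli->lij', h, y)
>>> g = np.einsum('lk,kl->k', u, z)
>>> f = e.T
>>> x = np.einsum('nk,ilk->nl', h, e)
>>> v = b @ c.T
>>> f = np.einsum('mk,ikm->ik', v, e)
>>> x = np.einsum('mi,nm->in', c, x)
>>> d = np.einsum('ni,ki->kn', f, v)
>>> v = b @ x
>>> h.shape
(19, 2)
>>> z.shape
(7, 7)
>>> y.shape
(19, 17, 5)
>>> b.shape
(2, 2)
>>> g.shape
(7,)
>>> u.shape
(7, 7)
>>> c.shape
(5, 2)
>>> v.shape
(2, 19)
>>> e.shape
(17, 5, 2)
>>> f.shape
(17, 5)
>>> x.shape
(2, 19)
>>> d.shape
(2, 17)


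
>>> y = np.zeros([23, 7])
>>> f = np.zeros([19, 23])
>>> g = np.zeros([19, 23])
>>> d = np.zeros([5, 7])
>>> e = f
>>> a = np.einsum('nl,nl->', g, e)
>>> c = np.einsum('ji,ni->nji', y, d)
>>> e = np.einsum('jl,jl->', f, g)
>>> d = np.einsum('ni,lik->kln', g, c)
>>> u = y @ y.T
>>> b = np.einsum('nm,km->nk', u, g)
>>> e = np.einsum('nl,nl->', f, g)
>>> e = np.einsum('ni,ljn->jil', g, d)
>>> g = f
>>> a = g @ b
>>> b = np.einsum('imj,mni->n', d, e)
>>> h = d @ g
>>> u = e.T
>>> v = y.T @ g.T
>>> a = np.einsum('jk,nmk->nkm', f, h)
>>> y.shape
(23, 7)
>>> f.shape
(19, 23)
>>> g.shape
(19, 23)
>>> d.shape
(7, 5, 19)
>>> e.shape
(5, 23, 7)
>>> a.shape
(7, 23, 5)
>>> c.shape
(5, 23, 7)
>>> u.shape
(7, 23, 5)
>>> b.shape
(23,)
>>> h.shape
(7, 5, 23)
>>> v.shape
(7, 19)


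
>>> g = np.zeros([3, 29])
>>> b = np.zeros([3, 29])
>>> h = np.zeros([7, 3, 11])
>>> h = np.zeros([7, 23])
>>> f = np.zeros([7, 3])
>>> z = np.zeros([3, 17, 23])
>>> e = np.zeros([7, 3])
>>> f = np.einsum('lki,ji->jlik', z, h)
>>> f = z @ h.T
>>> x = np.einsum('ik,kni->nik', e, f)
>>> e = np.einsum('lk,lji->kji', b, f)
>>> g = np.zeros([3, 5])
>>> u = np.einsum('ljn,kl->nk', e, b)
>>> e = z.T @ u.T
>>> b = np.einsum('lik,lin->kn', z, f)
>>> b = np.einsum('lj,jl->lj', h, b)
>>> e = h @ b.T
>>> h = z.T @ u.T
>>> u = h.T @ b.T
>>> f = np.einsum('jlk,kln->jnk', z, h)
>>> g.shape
(3, 5)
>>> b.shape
(7, 23)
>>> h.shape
(23, 17, 7)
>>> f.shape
(3, 7, 23)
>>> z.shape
(3, 17, 23)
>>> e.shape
(7, 7)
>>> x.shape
(17, 7, 3)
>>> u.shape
(7, 17, 7)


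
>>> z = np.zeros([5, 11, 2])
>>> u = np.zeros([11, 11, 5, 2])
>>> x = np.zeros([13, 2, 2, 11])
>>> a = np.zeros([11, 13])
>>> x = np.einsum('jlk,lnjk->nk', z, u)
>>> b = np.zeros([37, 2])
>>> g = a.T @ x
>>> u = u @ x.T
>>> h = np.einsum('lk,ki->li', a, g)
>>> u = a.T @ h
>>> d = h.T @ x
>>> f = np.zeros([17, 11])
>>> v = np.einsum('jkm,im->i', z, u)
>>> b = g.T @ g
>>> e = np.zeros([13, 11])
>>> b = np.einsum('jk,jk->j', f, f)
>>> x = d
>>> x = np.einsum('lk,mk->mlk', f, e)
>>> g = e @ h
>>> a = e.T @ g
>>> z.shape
(5, 11, 2)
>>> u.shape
(13, 2)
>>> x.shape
(13, 17, 11)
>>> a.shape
(11, 2)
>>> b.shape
(17,)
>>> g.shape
(13, 2)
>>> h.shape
(11, 2)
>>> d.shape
(2, 2)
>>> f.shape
(17, 11)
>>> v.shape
(13,)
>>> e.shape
(13, 11)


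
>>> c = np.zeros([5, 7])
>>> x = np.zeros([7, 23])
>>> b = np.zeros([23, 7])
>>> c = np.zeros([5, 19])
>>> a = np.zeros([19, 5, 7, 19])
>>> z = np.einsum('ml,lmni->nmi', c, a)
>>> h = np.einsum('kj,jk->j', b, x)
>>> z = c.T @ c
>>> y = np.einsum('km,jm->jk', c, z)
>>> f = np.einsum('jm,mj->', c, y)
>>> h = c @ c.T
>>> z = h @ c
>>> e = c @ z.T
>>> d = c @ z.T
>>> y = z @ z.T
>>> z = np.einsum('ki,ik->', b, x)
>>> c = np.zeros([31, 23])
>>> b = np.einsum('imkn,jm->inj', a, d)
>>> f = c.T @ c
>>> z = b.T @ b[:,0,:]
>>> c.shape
(31, 23)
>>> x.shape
(7, 23)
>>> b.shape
(19, 19, 5)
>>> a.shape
(19, 5, 7, 19)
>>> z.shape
(5, 19, 5)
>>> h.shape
(5, 5)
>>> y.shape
(5, 5)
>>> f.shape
(23, 23)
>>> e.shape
(5, 5)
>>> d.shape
(5, 5)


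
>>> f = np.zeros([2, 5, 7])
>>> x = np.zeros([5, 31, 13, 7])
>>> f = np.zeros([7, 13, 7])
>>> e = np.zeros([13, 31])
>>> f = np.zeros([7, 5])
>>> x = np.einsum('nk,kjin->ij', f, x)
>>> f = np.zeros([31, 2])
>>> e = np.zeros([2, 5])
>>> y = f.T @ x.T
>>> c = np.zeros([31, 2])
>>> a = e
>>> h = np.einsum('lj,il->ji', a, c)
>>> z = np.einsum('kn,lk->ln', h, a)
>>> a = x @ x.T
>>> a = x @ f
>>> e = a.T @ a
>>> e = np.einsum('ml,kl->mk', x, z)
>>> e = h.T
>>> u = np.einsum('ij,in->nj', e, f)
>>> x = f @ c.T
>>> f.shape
(31, 2)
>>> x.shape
(31, 31)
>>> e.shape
(31, 5)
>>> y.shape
(2, 13)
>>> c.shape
(31, 2)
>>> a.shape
(13, 2)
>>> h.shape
(5, 31)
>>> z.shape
(2, 31)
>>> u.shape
(2, 5)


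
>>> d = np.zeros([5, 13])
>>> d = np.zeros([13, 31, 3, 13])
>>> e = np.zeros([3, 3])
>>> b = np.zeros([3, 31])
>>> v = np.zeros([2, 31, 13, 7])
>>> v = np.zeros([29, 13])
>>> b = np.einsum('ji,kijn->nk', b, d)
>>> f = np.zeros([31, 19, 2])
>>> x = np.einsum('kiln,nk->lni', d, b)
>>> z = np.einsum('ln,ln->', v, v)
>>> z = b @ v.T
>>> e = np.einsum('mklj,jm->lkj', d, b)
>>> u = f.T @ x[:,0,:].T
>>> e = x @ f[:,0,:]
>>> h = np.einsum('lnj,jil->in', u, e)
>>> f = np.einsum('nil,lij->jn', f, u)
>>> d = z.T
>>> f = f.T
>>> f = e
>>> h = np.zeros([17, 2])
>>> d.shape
(29, 13)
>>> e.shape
(3, 13, 2)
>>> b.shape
(13, 13)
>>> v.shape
(29, 13)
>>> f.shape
(3, 13, 2)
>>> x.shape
(3, 13, 31)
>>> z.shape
(13, 29)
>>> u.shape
(2, 19, 3)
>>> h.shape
(17, 2)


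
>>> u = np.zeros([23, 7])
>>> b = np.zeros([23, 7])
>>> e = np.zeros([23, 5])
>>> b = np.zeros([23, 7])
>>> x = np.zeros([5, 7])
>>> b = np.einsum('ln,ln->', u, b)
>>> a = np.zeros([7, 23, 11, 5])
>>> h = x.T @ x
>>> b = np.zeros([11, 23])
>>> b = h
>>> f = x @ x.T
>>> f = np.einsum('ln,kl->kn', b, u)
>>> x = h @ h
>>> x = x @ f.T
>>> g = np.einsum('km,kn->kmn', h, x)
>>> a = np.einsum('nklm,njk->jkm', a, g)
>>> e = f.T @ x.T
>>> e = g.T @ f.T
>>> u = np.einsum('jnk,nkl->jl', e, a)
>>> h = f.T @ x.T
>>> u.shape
(23, 5)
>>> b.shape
(7, 7)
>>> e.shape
(23, 7, 23)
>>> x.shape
(7, 23)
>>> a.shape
(7, 23, 5)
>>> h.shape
(7, 7)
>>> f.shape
(23, 7)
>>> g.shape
(7, 7, 23)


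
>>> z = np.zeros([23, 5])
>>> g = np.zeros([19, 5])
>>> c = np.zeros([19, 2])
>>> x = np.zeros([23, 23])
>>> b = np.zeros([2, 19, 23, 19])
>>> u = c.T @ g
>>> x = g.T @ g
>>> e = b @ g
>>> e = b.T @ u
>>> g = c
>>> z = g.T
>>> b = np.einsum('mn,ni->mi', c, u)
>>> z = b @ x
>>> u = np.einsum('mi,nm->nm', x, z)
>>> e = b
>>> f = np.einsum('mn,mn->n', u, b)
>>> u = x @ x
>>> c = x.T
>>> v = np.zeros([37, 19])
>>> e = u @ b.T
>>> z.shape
(19, 5)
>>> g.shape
(19, 2)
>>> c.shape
(5, 5)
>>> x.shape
(5, 5)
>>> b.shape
(19, 5)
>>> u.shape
(5, 5)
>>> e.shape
(5, 19)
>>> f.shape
(5,)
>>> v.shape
(37, 19)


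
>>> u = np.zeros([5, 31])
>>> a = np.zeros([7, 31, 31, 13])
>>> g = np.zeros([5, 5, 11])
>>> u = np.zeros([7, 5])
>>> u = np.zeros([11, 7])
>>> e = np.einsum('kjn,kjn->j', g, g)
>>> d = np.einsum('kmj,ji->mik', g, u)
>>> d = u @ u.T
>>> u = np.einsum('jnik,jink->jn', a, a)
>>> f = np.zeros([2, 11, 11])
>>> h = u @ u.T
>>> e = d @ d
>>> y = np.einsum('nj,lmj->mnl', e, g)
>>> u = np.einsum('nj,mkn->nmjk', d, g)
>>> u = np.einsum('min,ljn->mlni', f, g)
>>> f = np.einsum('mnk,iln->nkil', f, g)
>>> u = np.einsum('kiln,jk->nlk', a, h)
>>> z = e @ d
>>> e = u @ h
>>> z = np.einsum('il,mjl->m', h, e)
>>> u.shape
(13, 31, 7)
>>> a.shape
(7, 31, 31, 13)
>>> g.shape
(5, 5, 11)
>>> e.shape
(13, 31, 7)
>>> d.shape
(11, 11)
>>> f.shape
(11, 11, 5, 5)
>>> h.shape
(7, 7)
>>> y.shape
(5, 11, 5)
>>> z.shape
(13,)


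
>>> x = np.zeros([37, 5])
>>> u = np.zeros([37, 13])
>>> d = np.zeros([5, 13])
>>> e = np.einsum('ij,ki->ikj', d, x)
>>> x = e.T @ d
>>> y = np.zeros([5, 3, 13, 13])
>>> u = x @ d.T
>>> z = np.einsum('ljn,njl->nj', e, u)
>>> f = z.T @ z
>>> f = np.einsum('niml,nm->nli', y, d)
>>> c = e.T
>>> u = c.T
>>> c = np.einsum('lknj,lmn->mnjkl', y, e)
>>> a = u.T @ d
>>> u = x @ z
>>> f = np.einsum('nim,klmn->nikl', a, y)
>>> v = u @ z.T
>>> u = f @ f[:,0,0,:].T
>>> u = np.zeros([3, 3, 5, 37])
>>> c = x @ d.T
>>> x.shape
(13, 37, 13)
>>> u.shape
(3, 3, 5, 37)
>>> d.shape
(5, 13)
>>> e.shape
(5, 37, 13)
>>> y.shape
(5, 3, 13, 13)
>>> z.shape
(13, 37)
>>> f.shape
(13, 37, 5, 3)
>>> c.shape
(13, 37, 5)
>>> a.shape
(13, 37, 13)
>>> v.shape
(13, 37, 13)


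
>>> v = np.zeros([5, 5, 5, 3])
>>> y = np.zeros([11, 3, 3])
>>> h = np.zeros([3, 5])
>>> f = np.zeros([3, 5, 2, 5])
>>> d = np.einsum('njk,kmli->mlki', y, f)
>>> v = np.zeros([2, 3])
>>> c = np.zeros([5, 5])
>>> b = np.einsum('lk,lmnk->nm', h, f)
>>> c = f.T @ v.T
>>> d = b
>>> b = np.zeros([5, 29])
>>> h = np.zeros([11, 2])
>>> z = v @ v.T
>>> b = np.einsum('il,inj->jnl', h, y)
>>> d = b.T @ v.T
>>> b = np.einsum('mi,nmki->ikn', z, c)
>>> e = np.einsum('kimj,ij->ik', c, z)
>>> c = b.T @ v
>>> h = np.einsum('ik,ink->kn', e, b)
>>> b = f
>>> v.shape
(2, 3)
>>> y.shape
(11, 3, 3)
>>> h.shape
(5, 5)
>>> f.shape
(3, 5, 2, 5)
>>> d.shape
(2, 3, 2)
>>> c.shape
(5, 5, 3)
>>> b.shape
(3, 5, 2, 5)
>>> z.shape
(2, 2)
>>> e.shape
(2, 5)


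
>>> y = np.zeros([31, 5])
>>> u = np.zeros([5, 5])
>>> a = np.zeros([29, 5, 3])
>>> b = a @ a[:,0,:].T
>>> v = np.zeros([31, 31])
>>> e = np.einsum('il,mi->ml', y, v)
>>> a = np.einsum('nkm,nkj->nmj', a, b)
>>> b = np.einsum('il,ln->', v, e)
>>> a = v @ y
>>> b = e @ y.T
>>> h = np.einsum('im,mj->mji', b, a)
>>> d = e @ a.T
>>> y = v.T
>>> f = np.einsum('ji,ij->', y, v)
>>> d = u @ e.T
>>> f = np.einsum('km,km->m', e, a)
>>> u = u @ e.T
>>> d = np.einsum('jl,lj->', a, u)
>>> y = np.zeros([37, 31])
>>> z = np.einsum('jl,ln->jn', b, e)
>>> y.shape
(37, 31)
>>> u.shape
(5, 31)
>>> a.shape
(31, 5)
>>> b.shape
(31, 31)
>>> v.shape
(31, 31)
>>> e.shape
(31, 5)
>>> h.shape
(31, 5, 31)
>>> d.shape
()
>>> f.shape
(5,)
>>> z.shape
(31, 5)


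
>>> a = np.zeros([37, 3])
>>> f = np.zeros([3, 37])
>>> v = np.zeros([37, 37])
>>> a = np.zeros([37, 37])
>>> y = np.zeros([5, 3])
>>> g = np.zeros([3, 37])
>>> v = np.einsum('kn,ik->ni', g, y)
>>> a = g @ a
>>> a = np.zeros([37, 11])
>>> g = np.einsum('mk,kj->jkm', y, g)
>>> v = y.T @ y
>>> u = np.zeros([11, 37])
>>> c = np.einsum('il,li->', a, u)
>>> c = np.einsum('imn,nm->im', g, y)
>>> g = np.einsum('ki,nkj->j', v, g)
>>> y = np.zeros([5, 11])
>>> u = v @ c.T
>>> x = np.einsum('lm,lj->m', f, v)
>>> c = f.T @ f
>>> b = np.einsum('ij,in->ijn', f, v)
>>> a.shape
(37, 11)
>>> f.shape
(3, 37)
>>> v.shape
(3, 3)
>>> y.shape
(5, 11)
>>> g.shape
(5,)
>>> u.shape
(3, 37)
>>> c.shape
(37, 37)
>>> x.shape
(37,)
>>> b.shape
(3, 37, 3)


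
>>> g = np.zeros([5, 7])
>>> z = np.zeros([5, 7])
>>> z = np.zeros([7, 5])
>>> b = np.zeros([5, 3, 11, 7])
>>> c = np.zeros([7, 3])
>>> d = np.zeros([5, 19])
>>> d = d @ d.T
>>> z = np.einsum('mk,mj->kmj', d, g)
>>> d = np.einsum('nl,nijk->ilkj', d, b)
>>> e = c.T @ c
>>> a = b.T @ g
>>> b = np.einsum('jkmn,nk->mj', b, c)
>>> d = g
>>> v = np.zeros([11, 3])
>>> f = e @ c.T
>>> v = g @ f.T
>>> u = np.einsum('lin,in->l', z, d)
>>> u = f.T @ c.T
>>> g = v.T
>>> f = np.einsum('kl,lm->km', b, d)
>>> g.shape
(3, 5)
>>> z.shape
(5, 5, 7)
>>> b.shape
(11, 5)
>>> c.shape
(7, 3)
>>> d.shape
(5, 7)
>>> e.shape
(3, 3)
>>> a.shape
(7, 11, 3, 7)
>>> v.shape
(5, 3)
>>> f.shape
(11, 7)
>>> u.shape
(7, 7)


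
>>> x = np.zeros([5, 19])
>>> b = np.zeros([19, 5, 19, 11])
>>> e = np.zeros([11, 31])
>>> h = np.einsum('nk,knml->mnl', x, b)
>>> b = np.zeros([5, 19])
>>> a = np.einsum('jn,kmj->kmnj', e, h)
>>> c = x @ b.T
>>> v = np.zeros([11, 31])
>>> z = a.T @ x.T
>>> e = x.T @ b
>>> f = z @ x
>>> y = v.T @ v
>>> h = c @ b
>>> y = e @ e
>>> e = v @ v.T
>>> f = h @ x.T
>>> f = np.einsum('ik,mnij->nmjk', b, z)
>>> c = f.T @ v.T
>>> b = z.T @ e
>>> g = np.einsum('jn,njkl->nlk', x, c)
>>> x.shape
(5, 19)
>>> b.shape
(5, 5, 31, 11)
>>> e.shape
(11, 11)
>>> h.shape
(5, 19)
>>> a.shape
(19, 5, 31, 11)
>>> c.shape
(19, 5, 11, 11)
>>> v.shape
(11, 31)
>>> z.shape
(11, 31, 5, 5)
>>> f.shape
(31, 11, 5, 19)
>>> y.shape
(19, 19)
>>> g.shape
(19, 11, 11)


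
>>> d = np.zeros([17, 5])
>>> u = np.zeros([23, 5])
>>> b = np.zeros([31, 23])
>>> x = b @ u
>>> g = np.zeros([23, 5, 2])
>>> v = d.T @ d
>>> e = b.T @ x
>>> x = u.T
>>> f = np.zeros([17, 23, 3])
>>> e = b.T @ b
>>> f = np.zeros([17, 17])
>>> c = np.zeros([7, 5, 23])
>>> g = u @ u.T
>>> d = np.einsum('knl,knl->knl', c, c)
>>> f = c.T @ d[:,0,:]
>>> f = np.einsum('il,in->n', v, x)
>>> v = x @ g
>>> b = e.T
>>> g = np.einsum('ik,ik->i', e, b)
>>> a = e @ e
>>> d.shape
(7, 5, 23)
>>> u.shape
(23, 5)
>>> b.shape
(23, 23)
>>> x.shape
(5, 23)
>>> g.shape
(23,)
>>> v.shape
(5, 23)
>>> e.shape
(23, 23)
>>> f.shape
(23,)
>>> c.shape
(7, 5, 23)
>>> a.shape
(23, 23)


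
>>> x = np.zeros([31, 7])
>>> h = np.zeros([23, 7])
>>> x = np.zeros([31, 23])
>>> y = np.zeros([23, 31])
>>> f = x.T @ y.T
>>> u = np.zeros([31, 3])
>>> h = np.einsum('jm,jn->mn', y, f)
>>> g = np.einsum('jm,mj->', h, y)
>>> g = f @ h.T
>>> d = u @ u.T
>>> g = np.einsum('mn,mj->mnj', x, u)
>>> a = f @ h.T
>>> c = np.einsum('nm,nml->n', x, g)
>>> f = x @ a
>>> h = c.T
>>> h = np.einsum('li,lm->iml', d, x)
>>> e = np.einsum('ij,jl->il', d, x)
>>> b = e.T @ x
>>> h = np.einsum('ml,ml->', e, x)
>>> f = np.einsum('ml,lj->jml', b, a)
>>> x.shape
(31, 23)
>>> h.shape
()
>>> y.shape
(23, 31)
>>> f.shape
(31, 23, 23)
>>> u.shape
(31, 3)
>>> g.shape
(31, 23, 3)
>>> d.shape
(31, 31)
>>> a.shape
(23, 31)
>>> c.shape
(31,)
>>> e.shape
(31, 23)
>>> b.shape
(23, 23)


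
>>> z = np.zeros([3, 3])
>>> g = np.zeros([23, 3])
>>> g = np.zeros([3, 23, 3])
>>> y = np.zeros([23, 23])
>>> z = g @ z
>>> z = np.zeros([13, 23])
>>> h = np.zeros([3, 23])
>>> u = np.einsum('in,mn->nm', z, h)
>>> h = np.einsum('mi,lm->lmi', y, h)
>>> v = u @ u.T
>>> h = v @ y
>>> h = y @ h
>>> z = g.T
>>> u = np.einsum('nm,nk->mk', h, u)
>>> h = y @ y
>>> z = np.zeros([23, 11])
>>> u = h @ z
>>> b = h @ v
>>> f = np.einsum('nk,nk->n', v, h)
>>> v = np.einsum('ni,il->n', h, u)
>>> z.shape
(23, 11)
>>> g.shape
(3, 23, 3)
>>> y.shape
(23, 23)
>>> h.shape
(23, 23)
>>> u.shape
(23, 11)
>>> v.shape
(23,)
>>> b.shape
(23, 23)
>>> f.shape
(23,)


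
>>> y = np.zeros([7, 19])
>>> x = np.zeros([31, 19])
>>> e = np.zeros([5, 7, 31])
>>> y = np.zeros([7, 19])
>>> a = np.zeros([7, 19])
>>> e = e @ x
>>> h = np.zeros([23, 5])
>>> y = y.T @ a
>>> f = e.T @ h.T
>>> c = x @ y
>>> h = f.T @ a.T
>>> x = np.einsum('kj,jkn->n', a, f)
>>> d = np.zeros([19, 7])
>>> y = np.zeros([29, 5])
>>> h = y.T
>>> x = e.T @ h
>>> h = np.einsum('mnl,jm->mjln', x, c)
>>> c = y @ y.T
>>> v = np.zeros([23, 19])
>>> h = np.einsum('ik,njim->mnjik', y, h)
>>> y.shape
(29, 5)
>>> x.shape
(19, 7, 29)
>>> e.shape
(5, 7, 19)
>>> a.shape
(7, 19)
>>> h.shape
(7, 19, 31, 29, 5)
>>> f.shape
(19, 7, 23)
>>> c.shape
(29, 29)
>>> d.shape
(19, 7)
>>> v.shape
(23, 19)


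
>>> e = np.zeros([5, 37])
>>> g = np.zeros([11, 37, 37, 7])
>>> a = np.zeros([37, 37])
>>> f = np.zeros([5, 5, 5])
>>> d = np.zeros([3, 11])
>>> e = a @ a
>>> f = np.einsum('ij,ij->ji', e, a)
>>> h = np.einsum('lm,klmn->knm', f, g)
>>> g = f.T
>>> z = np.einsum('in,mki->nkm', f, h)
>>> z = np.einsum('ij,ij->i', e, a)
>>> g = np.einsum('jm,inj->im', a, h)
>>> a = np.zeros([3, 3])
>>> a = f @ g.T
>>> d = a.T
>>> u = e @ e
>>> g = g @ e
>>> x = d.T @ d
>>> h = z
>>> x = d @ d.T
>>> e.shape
(37, 37)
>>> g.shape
(11, 37)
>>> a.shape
(37, 11)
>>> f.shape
(37, 37)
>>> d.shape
(11, 37)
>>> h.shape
(37,)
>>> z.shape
(37,)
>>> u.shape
(37, 37)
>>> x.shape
(11, 11)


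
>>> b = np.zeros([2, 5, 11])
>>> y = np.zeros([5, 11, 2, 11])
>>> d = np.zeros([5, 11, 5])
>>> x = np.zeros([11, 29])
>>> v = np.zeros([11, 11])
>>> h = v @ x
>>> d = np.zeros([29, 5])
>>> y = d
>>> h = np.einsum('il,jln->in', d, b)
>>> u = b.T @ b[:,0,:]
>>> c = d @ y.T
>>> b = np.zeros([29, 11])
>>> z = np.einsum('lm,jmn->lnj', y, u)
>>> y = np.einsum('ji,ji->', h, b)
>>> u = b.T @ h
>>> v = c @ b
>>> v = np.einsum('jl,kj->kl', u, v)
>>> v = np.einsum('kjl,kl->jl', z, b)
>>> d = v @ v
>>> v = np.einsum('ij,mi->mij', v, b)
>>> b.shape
(29, 11)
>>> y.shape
()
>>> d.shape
(11, 11)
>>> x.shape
(11, 29)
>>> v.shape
(29, 11, 11)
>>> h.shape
(29, 11)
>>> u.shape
(11, 11)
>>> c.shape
(29, 29)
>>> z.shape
(29, 11, 11)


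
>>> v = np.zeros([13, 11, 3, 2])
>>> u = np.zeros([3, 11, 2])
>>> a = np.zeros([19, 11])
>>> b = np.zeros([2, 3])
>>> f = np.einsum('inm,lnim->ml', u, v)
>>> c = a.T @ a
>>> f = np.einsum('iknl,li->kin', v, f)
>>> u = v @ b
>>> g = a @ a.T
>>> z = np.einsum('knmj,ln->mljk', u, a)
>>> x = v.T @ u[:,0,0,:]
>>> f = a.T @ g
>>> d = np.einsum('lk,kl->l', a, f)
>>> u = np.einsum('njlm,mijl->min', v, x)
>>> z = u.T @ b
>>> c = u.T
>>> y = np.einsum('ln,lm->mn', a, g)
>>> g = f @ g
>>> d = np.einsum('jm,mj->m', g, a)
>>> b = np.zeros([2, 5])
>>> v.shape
(13, 11, 3, 2)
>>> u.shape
(2, 3, 13)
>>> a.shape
(19, 11)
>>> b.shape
(2, 5)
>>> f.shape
(11, 19)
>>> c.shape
(13, 3, 2)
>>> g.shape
(11, 19)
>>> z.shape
(13, 3, 3)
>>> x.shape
(2, 3, 11, 3)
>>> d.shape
(19,)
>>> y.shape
(19, 11)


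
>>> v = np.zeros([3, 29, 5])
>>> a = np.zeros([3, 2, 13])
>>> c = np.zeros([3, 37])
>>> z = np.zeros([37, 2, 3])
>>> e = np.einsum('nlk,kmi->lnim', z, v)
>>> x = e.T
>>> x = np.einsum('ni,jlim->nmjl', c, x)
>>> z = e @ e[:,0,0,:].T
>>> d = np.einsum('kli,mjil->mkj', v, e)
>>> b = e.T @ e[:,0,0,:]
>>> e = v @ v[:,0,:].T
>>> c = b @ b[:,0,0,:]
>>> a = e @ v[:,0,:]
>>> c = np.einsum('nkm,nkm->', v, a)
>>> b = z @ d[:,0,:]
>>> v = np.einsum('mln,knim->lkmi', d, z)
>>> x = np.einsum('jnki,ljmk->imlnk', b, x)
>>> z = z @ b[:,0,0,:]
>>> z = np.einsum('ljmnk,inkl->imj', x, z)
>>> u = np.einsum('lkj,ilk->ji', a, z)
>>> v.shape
(3, 2, 2, 5)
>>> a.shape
(3, 29, 5)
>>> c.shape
()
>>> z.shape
(2, 3, 29)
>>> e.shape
(3, 29, 3)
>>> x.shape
(37, 29, 3, 37, 5)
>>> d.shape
(2, 3, 37)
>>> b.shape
(2, 37, 5, 37)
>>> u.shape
(5, 2)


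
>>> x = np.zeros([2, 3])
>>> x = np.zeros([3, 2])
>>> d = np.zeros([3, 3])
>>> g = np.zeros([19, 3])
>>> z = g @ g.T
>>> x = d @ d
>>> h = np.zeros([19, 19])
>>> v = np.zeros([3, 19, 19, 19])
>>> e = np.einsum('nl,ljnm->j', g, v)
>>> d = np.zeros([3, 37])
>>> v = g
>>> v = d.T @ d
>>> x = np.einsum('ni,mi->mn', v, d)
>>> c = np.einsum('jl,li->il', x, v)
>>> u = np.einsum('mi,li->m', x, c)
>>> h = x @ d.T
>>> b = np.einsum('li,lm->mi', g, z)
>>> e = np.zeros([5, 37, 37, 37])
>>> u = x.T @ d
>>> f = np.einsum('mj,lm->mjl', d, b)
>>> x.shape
(3, 37)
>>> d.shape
(3, 37)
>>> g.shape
(19, 3)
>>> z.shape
(19, 19)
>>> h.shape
(3, 3)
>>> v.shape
(37, 37)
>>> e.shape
(5, 37, 37, 37)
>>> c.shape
(37, 37)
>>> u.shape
(37, 37)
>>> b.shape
(19, 3)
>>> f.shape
(3, 37, 19)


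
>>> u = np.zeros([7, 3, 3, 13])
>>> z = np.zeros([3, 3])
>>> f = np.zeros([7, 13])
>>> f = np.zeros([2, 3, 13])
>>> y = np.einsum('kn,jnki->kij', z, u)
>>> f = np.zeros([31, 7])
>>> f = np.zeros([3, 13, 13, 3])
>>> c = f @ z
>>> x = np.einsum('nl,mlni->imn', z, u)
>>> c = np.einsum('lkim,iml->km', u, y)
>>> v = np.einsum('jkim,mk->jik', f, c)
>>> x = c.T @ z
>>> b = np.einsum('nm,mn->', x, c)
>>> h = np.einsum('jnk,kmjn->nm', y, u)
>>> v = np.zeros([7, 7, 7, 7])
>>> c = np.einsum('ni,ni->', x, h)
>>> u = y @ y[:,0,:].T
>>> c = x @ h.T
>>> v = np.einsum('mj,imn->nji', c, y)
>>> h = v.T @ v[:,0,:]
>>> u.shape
(3, 13, 3)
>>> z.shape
(3, 3)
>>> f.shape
(3, 13, 13, 3)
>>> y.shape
(3, 13, 7)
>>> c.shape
(13, 13)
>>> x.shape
(13, 3)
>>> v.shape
(7, 13, 3)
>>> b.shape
()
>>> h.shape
(3, 13, 3)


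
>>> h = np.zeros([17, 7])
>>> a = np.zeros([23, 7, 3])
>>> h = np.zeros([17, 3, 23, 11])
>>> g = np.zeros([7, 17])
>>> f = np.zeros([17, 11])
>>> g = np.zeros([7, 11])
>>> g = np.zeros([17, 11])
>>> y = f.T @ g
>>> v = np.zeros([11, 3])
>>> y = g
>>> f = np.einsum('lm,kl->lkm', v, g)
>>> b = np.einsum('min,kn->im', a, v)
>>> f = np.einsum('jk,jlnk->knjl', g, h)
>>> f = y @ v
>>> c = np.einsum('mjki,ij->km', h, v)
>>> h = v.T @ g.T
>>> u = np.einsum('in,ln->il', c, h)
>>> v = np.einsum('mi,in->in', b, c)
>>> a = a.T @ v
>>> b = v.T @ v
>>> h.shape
(3, 17)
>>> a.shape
(3, 7, 17)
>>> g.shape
(17, 11)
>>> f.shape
(17, 3)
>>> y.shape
(17, 11)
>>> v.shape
(23, 17)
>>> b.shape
(17, 17)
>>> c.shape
(23, 17)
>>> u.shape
(23, 3)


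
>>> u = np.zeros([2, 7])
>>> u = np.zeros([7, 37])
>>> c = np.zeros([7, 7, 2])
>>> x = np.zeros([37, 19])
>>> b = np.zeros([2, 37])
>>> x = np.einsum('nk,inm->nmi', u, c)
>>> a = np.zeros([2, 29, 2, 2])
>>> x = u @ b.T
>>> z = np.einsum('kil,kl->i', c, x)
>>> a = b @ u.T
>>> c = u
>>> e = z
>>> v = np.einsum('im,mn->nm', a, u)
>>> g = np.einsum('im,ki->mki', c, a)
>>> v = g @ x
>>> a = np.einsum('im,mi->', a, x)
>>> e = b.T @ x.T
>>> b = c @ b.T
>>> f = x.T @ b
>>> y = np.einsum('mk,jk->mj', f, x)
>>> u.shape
(7, 37)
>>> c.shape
(7, 37)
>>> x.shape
(7, 2)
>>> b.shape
(7, 2)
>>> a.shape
()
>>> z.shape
(7,)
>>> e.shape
(37, 7)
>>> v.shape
(37, 2, 2)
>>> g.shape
(37, 2, 7)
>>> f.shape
(2, 2)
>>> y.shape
(2, 7)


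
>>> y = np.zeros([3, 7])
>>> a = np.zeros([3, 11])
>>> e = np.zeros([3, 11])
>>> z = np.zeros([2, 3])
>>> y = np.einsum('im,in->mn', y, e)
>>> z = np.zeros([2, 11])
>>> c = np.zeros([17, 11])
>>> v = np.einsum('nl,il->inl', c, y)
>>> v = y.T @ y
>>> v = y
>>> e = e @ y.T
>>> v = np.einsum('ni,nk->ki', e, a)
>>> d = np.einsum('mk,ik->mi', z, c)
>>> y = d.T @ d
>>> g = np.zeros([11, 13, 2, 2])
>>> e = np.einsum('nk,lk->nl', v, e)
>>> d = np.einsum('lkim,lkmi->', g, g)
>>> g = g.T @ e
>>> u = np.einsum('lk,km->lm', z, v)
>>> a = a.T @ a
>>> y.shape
(17, 17)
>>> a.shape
(11, 11)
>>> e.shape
(11, 3)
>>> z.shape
(2, 11)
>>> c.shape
(17, 11)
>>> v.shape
(11, 7)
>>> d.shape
()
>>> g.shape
(2, 2, 13, 3)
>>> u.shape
(2, 7)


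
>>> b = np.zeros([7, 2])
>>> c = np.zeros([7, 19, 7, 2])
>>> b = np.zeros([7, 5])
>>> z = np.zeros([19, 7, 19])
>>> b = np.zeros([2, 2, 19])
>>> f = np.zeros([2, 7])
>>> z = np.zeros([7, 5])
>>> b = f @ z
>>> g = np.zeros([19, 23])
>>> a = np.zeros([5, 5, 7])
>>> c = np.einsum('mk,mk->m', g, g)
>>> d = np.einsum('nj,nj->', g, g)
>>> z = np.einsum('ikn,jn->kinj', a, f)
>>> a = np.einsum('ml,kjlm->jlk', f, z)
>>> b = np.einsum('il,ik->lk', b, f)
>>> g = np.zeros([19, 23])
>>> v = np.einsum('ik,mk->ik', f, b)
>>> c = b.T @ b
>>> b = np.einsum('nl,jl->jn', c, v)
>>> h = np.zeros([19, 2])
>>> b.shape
(2, 7)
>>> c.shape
(7, 7)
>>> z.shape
(5, 5, 7, 2)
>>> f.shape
(2, 7)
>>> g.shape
(19, 23)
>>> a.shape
(5, 7, 5)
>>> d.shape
()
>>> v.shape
(2, 7)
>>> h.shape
(19, 2)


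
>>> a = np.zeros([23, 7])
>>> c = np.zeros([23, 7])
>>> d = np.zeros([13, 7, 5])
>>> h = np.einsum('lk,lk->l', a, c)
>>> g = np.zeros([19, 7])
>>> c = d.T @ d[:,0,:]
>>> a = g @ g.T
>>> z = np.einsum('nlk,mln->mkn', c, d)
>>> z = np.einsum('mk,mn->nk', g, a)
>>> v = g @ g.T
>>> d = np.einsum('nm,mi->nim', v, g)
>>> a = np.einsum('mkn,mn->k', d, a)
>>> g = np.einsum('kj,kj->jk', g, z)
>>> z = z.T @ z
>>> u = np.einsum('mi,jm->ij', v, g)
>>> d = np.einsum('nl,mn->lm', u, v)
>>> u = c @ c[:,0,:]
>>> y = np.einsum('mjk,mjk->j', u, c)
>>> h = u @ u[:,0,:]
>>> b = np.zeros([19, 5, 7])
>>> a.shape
(7,)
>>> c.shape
(5, 7, 5)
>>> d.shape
(7, 19)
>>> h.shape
(5, 7, 5)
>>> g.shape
(7, 19)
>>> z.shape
(7, 7)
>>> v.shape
(19, 19)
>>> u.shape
(5, 7, 5)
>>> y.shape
(7,)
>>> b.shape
(19, 5, 7)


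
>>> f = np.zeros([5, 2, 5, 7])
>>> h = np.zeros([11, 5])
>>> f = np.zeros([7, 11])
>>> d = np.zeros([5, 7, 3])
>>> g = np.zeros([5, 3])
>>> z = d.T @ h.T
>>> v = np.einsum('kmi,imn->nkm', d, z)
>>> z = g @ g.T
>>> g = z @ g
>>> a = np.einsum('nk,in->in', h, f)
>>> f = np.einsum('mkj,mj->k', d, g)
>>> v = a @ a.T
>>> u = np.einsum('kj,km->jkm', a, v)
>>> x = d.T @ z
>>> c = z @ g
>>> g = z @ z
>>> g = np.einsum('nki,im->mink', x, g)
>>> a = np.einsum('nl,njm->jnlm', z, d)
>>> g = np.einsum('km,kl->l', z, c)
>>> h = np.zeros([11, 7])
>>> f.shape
(7,)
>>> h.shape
(11, 7)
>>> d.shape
(5, 7, 3)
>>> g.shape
(3,)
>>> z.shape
(5, 5)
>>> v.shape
(7, 7)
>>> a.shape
(7, 5, 5, 3)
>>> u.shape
(11, 7, 7)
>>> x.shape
(3, 7, 5)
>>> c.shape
(5, 3)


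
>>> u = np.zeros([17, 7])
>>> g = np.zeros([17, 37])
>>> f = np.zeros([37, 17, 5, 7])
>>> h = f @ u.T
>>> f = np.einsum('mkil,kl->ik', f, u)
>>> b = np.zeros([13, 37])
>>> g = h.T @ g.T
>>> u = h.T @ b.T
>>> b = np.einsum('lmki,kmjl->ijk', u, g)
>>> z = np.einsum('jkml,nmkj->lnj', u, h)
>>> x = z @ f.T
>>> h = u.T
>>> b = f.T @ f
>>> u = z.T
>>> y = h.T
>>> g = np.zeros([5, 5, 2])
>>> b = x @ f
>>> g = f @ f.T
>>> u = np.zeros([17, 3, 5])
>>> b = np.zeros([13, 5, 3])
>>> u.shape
(17, 3, 5)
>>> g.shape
(5, 5)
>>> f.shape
(5, 17)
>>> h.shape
(13, 17, 5, 17)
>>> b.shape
(13, 5, 3)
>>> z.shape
(13, 37, 17)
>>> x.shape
(13, 37, 5)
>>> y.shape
(17, 5, 17, 13)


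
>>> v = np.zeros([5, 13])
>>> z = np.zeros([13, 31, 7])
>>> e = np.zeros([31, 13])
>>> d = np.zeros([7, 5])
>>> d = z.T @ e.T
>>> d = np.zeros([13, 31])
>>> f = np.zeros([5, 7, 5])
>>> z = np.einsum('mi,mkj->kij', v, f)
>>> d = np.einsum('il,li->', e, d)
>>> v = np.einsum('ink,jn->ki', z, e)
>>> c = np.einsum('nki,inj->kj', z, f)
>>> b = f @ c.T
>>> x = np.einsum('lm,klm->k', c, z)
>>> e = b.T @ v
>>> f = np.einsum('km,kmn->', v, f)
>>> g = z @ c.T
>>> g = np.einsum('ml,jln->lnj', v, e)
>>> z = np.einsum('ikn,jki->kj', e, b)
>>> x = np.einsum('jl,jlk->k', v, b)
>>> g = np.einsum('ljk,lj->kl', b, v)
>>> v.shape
(5, 7)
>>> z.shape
(7, 5)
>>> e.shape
(13, 7, 7)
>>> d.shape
()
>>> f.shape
()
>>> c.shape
(13, 5)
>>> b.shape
(5, 7, 13)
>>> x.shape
(13,)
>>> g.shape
(13, 5)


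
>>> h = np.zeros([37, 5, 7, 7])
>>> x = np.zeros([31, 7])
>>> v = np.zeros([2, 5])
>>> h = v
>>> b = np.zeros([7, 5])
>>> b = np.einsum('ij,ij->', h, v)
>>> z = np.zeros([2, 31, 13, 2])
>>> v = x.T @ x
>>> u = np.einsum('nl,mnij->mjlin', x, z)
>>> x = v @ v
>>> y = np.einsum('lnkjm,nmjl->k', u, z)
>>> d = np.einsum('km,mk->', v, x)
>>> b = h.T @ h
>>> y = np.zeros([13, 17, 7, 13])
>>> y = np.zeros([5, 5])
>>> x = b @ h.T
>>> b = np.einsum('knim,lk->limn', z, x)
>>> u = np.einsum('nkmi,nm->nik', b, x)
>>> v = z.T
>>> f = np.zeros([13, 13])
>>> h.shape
(2, 5)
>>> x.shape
(5, 2)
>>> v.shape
(2, 13, 31, 2)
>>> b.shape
(5, 13, 2, 31)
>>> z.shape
(2, 31, 13, 2)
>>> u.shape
(5, 31, 13)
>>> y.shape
(5, 5)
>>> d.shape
()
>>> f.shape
(13, 13)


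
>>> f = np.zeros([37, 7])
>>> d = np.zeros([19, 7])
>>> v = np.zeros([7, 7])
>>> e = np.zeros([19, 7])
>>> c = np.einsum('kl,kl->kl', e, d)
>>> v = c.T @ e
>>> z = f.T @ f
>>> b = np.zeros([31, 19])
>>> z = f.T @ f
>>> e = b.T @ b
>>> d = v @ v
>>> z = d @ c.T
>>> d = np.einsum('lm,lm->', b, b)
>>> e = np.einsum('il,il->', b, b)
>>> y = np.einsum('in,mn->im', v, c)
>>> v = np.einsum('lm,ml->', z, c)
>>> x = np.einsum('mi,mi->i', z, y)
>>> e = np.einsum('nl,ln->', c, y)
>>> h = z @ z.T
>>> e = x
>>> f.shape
(37, 7)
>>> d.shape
()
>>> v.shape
()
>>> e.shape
(19,)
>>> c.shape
(19, 7)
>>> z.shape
(7, 19)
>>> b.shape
(31, 19)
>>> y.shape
(7, 19)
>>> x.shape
(19,)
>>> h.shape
(7, 7)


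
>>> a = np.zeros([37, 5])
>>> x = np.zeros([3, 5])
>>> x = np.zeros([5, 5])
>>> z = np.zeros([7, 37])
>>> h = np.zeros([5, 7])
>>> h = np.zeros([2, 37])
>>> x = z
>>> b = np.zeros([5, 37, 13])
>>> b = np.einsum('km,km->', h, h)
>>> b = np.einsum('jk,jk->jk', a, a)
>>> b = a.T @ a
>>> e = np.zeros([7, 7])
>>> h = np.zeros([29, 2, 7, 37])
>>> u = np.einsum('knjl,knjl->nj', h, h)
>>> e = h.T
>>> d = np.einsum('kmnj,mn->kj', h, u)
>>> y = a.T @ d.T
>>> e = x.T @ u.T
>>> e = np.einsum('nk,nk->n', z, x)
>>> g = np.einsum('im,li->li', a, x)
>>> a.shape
(37, 5)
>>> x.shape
(7, 37)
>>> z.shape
(7, 37)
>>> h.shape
(29, 2, 7, 37)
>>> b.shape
(5, 5)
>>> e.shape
(7,)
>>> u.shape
(2, 7)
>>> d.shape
(29, 37)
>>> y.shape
(5, 29)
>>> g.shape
(7, 37)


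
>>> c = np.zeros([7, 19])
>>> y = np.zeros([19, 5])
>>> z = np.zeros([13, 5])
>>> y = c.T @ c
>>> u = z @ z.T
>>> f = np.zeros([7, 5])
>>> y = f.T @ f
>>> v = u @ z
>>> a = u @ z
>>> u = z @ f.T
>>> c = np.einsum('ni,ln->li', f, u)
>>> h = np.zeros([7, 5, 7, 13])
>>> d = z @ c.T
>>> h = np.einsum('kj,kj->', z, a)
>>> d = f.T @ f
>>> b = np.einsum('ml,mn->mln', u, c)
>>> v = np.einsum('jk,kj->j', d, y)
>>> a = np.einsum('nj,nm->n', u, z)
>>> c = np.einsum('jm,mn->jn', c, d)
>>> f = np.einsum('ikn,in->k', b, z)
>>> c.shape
(13, 5)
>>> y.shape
(5, 5)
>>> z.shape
(13, 5)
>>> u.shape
(13, 7)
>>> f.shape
(7,)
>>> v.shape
(5,)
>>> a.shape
(13,)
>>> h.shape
()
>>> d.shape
(5, 5)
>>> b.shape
(13, 7, 5)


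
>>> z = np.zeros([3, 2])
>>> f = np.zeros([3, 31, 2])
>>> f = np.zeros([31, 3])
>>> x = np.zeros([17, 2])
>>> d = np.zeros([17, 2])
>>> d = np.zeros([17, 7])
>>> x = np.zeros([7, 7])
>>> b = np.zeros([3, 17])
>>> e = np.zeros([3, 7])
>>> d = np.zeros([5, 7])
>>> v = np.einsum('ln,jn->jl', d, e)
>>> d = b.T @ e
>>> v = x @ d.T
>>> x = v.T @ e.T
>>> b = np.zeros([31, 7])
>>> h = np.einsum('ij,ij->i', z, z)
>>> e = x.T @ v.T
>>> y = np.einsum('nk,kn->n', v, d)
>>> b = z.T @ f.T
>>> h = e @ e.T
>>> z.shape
(3, 2)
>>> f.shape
(31, 3)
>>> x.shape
(17, 3)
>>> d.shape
(17, 7)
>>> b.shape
(2, 31)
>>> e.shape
(3, 7)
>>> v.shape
(7, 17)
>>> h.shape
(3, 3)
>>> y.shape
(7,)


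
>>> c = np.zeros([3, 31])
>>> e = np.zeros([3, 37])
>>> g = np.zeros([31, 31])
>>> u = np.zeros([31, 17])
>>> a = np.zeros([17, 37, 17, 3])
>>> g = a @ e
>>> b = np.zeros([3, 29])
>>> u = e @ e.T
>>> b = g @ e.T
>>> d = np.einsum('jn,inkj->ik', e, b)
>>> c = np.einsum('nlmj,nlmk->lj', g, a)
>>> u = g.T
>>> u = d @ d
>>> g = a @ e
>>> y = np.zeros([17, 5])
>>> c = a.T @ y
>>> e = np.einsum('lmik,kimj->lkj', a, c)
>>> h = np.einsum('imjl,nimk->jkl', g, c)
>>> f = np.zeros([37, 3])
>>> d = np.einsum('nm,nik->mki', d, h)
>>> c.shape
(3, 17, 37, 5)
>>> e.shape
(17, 3, 5)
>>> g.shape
(17, 37, 17, 37)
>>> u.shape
(17, 17)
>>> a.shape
(17, 37, 17, 3)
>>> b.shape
(17, 37, 17, 3)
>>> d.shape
(17, 37, 5)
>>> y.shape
(17, 5)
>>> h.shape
(17, 5, 37)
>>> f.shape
(37, 3)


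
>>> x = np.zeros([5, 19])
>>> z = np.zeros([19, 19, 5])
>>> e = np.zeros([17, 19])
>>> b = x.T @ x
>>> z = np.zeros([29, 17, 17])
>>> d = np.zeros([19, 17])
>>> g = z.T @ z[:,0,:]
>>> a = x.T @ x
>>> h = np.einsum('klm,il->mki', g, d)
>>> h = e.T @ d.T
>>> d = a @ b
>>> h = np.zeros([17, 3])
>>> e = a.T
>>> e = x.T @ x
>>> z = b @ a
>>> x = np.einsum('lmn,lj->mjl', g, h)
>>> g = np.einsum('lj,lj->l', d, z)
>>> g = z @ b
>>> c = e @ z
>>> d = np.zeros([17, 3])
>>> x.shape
(17, 3, 17)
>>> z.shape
(19, 19)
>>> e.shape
(19, 19)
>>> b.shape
(19, 19)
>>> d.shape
(17, 3)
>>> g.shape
(19, 19)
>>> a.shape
(19, 19)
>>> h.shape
(17, 3)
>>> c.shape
(19, 19)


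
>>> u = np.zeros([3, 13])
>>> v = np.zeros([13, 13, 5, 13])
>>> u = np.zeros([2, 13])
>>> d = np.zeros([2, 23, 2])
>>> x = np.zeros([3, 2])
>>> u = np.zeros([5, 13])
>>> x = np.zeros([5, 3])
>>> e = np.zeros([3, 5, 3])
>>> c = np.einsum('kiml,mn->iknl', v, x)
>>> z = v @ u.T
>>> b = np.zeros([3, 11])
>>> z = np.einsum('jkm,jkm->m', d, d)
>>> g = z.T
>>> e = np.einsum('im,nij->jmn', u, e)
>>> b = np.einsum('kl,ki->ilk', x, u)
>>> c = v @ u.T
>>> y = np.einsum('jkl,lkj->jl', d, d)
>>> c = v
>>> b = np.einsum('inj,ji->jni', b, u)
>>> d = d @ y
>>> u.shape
(5, 13)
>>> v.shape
(13, 13, 5, 13)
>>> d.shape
(2, 23, 2)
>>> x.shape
(5, 3)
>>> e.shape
(3, 13, 3)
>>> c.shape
(13, 13, 5, 13)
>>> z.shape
(2,)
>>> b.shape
(5, 3, 13)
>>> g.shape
(2,)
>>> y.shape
(2, 2)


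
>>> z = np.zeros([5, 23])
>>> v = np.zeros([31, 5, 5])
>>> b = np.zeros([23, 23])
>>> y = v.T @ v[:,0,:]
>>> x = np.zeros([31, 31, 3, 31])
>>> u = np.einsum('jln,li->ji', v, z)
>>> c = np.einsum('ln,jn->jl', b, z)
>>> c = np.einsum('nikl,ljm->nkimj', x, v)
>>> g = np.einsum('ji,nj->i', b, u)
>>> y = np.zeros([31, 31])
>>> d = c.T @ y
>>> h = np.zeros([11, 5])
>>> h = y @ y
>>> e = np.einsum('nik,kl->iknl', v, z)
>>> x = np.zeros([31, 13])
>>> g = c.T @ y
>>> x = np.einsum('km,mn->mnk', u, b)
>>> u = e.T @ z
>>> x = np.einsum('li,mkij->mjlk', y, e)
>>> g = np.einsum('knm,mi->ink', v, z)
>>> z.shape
(5, 23)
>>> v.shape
(31, 5, 5)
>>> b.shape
(23, 23)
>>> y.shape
(31, 31)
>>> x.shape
(5, 23, 31, 5)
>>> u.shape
(23, 31, 5, 23)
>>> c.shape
(31, 3, 31, 5, 5)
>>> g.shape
(23, 5, 31)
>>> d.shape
(5, 5, 31, 3, 31)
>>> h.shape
(31, 31)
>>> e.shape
(5, 5, 31, 23)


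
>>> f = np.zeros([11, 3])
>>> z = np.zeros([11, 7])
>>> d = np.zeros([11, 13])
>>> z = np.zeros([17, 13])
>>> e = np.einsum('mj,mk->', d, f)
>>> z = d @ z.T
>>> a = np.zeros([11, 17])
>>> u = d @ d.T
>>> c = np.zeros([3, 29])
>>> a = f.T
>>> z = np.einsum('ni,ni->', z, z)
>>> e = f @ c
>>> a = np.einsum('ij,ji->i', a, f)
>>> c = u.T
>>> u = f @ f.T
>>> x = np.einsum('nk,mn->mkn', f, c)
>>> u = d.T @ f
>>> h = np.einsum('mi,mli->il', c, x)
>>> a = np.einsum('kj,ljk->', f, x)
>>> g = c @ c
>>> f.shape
(11, 3)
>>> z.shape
()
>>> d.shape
(11, 13)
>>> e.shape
(11, 29)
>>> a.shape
()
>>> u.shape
(13, 3)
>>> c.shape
(11, 11)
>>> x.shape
(11, 3, 11)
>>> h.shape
(11, 3)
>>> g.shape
(11, 11)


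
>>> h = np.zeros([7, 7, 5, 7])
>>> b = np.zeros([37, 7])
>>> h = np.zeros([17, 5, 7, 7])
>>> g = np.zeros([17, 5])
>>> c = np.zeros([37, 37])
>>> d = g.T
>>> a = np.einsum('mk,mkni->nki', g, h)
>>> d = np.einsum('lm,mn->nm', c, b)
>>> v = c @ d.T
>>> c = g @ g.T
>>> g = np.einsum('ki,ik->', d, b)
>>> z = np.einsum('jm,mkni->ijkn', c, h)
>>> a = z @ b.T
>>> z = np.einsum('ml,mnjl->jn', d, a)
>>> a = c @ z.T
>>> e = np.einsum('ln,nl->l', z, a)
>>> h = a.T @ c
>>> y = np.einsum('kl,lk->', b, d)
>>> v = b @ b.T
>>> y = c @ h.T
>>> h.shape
(5, 17)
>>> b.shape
(37, 7)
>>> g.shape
()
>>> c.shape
(17, 17)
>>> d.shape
(7, 37)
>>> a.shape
(17, 5)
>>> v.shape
(37, 37)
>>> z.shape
(5, 17)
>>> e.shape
(5,)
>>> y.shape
(17, 5)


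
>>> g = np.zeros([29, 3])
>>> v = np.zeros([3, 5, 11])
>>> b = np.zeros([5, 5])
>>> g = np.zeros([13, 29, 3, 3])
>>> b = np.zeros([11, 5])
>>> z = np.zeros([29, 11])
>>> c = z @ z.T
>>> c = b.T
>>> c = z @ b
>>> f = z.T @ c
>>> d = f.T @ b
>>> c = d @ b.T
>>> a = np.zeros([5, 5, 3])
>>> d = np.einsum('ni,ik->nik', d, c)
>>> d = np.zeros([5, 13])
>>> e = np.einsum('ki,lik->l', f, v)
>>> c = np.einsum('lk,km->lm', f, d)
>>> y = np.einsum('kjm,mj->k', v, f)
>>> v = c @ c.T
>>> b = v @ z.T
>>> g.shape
(13, 29, 3, 3)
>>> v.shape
(11, 11)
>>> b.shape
(11, 29)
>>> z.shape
(29, 11)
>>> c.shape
(11, 13)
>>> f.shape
(11, 5)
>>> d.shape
(5, 13)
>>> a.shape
(5, 5, 3)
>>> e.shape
(3,)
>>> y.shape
(3,)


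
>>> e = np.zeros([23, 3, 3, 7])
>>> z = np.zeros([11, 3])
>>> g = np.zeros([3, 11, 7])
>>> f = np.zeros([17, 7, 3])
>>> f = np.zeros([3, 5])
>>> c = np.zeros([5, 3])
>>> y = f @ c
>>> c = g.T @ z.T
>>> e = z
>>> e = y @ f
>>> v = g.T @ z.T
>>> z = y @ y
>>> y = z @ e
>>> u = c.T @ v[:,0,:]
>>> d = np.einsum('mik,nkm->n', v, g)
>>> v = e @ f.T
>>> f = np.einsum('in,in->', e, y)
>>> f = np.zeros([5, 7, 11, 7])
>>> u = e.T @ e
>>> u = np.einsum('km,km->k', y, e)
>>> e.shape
(3, 5)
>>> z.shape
(3, 3)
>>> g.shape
(3, 11, 7)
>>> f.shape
(5, 7, 11, 7)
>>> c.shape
(7, 11, 11)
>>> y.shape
(3, 5)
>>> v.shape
(3, 3)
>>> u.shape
(3,)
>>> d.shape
(3,)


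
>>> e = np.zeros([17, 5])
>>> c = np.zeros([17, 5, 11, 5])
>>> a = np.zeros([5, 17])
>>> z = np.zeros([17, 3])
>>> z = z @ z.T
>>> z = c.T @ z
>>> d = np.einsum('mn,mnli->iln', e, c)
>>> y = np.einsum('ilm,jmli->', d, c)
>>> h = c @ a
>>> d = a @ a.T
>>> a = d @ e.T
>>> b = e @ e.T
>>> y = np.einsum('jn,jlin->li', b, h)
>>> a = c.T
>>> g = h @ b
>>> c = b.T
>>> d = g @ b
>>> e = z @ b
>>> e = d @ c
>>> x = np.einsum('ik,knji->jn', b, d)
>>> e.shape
(17, 5, 11, 17)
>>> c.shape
(17, 17)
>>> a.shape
(5, 11, 5, 17)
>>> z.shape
(5, 11, 5, 17)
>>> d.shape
(17, 5, 11, 17)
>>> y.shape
(5, 11)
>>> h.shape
(17, 5, 11, 17)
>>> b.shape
(17, 17)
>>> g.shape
(17, 5, 11, 17)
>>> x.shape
(11, 5)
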